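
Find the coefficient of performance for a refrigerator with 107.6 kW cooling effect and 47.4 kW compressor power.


COP = Q_evap / W
COP = 107.6 / 47.4
COP = 2.27

2.27


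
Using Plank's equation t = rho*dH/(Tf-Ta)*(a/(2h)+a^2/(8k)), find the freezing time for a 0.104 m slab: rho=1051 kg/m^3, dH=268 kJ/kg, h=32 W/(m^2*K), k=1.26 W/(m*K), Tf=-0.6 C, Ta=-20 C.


dT = -0.6 - (-20) = 19.4 K
term1 = a/(2h) = 0.104/(2*32) = 0.001625
term2 = a^2/(8k) = 0.104^2/(8*1.26) = 0.001073015873
t = rho*dH*1000/dT * (term1 + term2)
t = 1051*268*1000/19.4 * (0.001625 + 0.001073015873)
t = 39172 s

39172


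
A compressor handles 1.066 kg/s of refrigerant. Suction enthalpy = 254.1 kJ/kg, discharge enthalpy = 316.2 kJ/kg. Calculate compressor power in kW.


dh = 316.2 - 254.1 = 62.1 kJ/kg
W = m_dot * dh = 1.066 * 62.1 = 66.2 kW

66.2


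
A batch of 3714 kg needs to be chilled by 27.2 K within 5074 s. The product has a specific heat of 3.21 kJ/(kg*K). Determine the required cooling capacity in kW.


Q = m * cp * dT / t
Q = 3714 * 3.21 * 27.2 / 5074
Q = 63.909 kW

63.909


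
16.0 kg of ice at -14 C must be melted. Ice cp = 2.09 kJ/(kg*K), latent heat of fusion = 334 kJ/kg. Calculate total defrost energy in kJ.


Sensible heat = cp * dT = 2.09 * 14 = 29.26 kJ/kg
Total per kg = 29.26 + 334 = 363.26 kJ/kg
Q = m * total = 16.0 * 363.26
Q = 5812.2 kJ

5812.2


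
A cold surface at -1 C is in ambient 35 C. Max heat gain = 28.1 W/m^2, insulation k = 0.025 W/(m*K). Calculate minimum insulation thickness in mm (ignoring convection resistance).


dT = 35 - (-1) = 36 K
thickness = k * dT / q_max * 1000
thickness = 0.025 * 36 / 28.1 * 1000
thickness = 32.0 mm

32.0


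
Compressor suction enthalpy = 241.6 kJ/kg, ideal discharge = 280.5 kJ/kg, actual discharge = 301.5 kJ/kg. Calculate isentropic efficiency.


dh_ideal = 280.5 - 241.6 = 38.9 kJ/kg
dh_actual = 301.5 - 241.6 = 59.9 kJ/kg
eta_s = dh_ideal / dh_actual = 38.9 / 59.9
eta_s = 0.6494

0.6494


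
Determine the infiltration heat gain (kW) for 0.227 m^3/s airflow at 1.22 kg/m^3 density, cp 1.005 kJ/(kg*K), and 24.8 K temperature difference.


Q = V_dot * rho * cp * dT
Q = 0.227 * 1.22 * 1.005 * 24.8
Q = 6.902 kW

6.902


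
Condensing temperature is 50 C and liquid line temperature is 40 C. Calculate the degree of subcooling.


Subcooling = T_cond - T_liquid
Subcooling = 50 - 40
Subcooling = 10 K

10


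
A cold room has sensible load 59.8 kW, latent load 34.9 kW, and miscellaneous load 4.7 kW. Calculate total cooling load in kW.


Q_total = Q_s + Q_l + Q_misc
Q_total = 59.8 + 34.9 + 4.7
Q_total = 99.4 kW

99.4


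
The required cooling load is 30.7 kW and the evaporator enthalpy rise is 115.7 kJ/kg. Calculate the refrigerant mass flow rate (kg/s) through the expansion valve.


m_dot = Q / dh
m_dot = 30.7 / 115.7
m_dot = 0.2653 kg/s

0.2653


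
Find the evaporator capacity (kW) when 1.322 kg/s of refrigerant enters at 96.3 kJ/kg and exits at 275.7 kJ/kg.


dh = 275.7 - 96.3 = 179.4 kJ/kg
Q_evap = m_dot * dh = 1.322 * 179.4
Q_evap = 237.17 kW

237.17


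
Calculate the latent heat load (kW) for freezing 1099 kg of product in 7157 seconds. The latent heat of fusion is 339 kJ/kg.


Q_lat = m * h_fg / t
Q_lat = 1099 * 339 / 7157
Q_lat = 52.06 kW

52.06


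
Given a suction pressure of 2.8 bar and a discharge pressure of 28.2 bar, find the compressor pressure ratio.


PR = P_high / P_low
PR = 28.2 / 2.8
PR = 10.071

10.071


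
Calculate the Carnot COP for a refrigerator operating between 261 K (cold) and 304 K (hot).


dT = 304 - 261 = 43 K
COP_carnot = T_cold / dT = 261 / 43
COP_carnot = 6.07

6.07


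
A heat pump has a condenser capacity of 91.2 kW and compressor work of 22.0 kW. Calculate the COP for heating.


COP_hp = Q_cond / W
COP_hp = 91.2 / 22.0
COP_hp = 4.145

4.145


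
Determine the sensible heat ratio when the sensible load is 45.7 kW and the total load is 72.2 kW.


SHR = Q_sensible / Q_total
SHR = 45.7 / 72.2
SHR = 0.633

0.633


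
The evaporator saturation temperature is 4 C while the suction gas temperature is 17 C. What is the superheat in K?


Superheat = T_suction - T_evap
Superheat = 17 - (4)
Superheat = 13 K

13


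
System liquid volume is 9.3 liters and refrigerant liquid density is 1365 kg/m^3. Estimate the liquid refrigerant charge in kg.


Charge = V * rho / 1000
Charge = 9.3 * 1365 / 1000
Charge = 12.69 kg

12.69


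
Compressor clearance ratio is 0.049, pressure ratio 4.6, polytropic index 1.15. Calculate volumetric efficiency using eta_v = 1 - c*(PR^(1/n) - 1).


PR^(1/n) = 4.6^(1/1.15) = 3.76973792
eta_v = 1 - 0.049 * (3.76973792 - 1)
eta_v = 0.8643

0.8643


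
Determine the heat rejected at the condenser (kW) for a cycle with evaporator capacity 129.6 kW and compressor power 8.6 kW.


Q_cond = Q_evap + W
Q_cond = 129.6 + 8.6
Q_cond = 138.2 kW

138.2


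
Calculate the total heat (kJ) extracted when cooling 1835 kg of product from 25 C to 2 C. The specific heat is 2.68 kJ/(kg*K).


dT = 25 - (2) = 23 K
Q = m * cp * dT = 1835 * 2.68 * 23
Q = 113109 kJ

113109


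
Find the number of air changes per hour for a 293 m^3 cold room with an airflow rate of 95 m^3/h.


ACH = flow / volume
ACH = 95 / 293
ACH = 0.324

0.324


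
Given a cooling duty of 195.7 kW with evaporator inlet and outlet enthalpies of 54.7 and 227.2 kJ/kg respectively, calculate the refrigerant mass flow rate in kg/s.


dh = 227.2 - 54.7 = 172.5 kJ/kg
m_dot = Q / dh = 195.7 / 172.5 = 1.1345 kg/s

1.1345


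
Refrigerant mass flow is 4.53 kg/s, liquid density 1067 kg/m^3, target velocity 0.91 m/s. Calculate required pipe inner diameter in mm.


A = m_dot / (rho * v) = 4.53 / (1067 * 0.91) = 0.004665437655 m^2
d = sqrt(4*A/pi) * 1000
d = 77.1 mm

77.1


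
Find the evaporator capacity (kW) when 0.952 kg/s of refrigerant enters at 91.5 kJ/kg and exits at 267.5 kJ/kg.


dh = 267.5 - 91.5 = 176.0 kJ/kg
Q_evap = m_dot * dh = 0.952 * 176.0
Q_evap = 167.55 kW

167.55


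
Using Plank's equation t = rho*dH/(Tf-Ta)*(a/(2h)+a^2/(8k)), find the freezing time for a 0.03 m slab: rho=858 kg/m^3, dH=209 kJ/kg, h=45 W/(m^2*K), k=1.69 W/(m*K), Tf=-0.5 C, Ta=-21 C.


dT = -0.5 - (-21) = 20.5 K
term1 = a/(2h) = 0.03/(2*45) = 0.0003333333333
term2 = a^2/(8k) = 0.03^2/(8*1.69) = 0.00006656804734
t = rho*dH*1000/dT * (term1 + term2)
t = 858*209*1000/20.5 * (0.0003333333333 + 0.00006656804734)
t = 3498 s

3498


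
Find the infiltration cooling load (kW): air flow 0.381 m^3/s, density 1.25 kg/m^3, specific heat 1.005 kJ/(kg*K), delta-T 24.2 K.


Q = V_dot * rho * cp * dT
Q = 0.381 * 1.25 * 1.005 * 24.2
Q = 11.583 kW

11.583


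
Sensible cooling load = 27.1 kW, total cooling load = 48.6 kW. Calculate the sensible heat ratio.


SHR = Q_sensible / Q_total
SHR = 27.1 / 48.6
SHR = 0.558

0.558


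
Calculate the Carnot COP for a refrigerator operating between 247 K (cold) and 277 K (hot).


dT = 277 - 247 = 30 K
COP_carnot = T_cold / dT = 247 / 30
COP_carnot = 8.233

8.233


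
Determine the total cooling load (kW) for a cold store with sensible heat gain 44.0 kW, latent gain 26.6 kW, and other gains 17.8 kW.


Q_total = Q_s + Q_l + Q_misc
Q_total = 44.0 + 26.6 + 17.8
Q_total = 88.4 kW

88.4


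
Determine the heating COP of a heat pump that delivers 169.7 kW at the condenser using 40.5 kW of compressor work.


COP_hp = Q_cond / W
COP_hp = 169.7 / 40.5
COP_hp = 4.19

4.19


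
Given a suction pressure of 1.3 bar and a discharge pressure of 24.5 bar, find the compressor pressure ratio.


PR = P_high / P_low
PR = 24.5 / 1.3
PR = 18.846

18.846


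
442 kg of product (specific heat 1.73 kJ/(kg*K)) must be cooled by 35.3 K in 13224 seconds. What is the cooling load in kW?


Q = m * cp * dT / t
Q = 442 * 1.73 * 35.3 / 13224
Q = 2.041 kW

2.041


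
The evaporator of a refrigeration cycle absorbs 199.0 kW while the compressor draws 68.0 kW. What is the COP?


COP = Q_evap / W
COP = 199.0 / 68.0
COP = 2.926

2.926


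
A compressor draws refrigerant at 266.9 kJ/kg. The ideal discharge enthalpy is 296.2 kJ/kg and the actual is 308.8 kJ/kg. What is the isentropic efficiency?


dh_ideal = 296.2 - 266.9 = 29.3 kJ/kg
dh_actual = 308.8 - 266.9 = 41.9 kJ/kg
eta_s = dh_ideal / dh_actual = 29.3 / 41.9
eta_s = 0.6993

0.6993


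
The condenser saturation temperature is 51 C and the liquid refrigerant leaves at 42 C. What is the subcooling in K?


Subcooling = T_cond - T_liquid
Subcooling = 51 - 42
Subcooling = 9 K

9


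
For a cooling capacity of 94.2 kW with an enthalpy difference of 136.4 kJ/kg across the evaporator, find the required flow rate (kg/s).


m_dot = Q / dh
m_dot = 94.2 / 136.4
m_dot = 0.6906 kg/s

0.6906


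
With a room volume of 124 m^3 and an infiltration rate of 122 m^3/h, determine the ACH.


ACH = flow / volume
ACH = 122 / 124
ACH = 0.984

0.984


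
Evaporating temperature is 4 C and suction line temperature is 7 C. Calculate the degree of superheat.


Superheat = T_suction - T_evap
Superheat = 7 - (4)
Superheat = 3 K

3


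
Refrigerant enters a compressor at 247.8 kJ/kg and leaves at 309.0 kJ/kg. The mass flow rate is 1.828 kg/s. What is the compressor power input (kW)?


dh = 309.0 - 247.8 = 61.2 kJ/kg
W = m_dot * dh = 1.828 * 61.2 = 111.87 kW

111.87


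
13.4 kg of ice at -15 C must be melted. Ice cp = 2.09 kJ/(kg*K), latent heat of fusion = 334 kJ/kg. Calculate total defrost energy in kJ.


Sensible heat = cp * dT = 2.09 * 15 = 31.35 kJ/kg
Total per kg = 31.35 + 334 = 365.35 kJ/kg
Q = m * total = 13.4 * 365.35
Q = 4895.7 kJ

4895.7


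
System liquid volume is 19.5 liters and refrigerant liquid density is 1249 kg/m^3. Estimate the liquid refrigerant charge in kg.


Charge = V * rho / 1000
Charge = 19.5 * 1249 / 1000
Charge = 24.36 kg

24.36


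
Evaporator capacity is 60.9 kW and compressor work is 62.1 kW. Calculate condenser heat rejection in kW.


Q_cond = Q_evap + W
Q_cond = 60.9 + 62.1
Q_cond = 123.0 kW

123.0


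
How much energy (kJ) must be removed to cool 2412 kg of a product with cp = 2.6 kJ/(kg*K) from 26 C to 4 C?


dT = 26 - (4) = 22 K
Q = m * cp * dT = 2412 * 2.6 * 22
Q = 137966 kJ

137966


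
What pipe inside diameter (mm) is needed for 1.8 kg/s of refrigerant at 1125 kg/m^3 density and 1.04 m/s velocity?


A = m_dot / (rho * v) = 1.8 / (1125 * 1.04) = 0.001538461538 m^2
d = sqrt(4*A/pi) * 1000
d = 44.3 mm

44.3


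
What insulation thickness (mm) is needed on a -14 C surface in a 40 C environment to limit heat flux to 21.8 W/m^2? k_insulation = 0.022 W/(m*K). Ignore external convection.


dT = 40 - (-14) = 54 K
thickness = k * dT / q_max * 1000
thickness = 0.022 * 54 / 21.8 * 1000
thickness = 54.5 mm

54.5


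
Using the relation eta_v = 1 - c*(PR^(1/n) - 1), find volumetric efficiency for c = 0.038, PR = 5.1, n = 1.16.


PR^(1/n) = 5.1^(1/1.16) = 4.07356162
eta_v = 1 - 0.038 * (4.07356162 - 1)
eta_v = 0.8832

0.8832


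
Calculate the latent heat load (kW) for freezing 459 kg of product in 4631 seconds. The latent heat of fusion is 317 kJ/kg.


Q_lat = m * h_fg / t
Q_lat = 459 * 317 / 4631
Q_lat = 31.42 kW

31.42


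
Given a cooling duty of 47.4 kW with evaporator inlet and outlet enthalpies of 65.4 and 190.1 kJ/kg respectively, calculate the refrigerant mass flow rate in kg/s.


dh = 190.1 - 65.4 = 124.7 kJ/kg
m_dot = Q / dh = 47.4 / 124.7 = 0.3801 kg/s

0.3801


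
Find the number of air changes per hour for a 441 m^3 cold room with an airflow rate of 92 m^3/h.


ACH = flow / volume
ACH = 92 / 441
ACH = 0.209

0.209


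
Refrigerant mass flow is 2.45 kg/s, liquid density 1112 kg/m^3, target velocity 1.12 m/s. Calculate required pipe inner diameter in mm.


A = m_dot / (rho * v) = 2.45 / (1112 * 1.12) = 0.001967176259 m^2
d = sqrt(4*A/pi) * 1000
d = 50.0 mm

50.0


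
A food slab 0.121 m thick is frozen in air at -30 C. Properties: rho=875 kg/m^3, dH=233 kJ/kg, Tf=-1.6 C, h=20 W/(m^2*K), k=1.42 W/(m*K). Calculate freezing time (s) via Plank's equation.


dT = -1.6 - (-30) = 28.4 K
term1 = a/(2h) = 0.121/(2*20) = 0.003025
term2 = a^2/(8k) = 0.121^2/(8*1.42) = 0.001288820423
t = rho*dH*1000/dT * (term1 + term2)
t = 875*233*1000/28.4 * (0.003025 + 0.001288820423)
t = 30968 s

30968


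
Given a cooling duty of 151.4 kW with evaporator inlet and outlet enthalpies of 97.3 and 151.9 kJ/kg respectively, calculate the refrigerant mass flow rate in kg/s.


dh = 151.9 - 97.3 = 54.6 kJ/kg
m_dot = Q / dh = 151.4 / 54.6 = 2.7729 kg/s

2.7729


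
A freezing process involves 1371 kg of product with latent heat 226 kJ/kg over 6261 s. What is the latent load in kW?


Q_lat = m * h_fg / t
Q_lat = 1371 * 226 / 6261
Q_lat = 49.49 kW

49.49


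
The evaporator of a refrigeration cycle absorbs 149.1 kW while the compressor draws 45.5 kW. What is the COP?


COP = Q_evap / W
COP = 149.1 / 45.5
COP = 3.277

3.277


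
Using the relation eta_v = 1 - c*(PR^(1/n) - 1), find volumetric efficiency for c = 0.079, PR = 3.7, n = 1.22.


PR^(1/n) = 3.7^(1/1.22) = 2.92239636
eta_v = 1 - 0.079 * (2.92239636 - 1)
eta_v = 0.8481

0.8481


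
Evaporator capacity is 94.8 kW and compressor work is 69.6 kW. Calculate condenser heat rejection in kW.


Q_cond = Q_evap + W
Q_cond = 94.8 + 69.6
Q_cond = 164.4 kW

164.4


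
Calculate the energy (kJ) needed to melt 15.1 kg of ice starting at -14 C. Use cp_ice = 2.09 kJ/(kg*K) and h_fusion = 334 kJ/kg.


Sensible heat = cp * dT = 2.09 * 14 = 29.26 kJ/kg
Total per kg = 29.26 + 334 = 363.26 kJ/kg
Q = m * total = 15.1 * 363.26
Q = 5485.2 kJ

5485.2


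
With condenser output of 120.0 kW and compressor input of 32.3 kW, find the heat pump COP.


COP_hp = Q_cond / W
COP_hp = 120.0 / 32.3
COP_hp = 3.715

3.715


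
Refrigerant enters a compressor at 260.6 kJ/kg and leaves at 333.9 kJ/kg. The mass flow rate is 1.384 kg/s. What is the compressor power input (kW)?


dh = 333.9 - 260.6 = 73.3 kJ/kg
W = m_dot * dh = 1.384 * 73.3 = 101.45 kW

101.45


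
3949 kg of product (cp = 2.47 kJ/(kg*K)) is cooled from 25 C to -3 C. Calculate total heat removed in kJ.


dT = 25 - (-3) = 28 K
Q = m * cp * dT = 3949 * 2.47 * 28
Q = 273113 kJ

273113


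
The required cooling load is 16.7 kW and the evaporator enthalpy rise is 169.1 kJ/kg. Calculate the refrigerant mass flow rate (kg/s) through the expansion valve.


m_dot = Q / dh
m_dot = 16.7 / 169.1
m_dot = 0.0988 kg/s

0.0988


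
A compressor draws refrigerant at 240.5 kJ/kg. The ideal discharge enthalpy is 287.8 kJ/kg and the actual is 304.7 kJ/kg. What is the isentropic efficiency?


dh_ideal = 287.8 - 240.5 = 47.3 kJ/kg
dh_actual = 304.7 - 240.5 = 64.2 kJ/kg
eta_s = dh_ideal / dh_actual = 47.3 / 64.2
eta_s = 0.7368

0.7368


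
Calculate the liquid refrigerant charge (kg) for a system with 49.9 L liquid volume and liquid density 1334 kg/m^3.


Charge = V * rho / 1000
Charge = 49.9 * 1334 / 1000
Charge = 66.57 kg

66.57


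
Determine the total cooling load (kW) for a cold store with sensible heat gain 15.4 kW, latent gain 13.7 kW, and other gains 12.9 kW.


Q_total = Q_s + Q_l + Q_misc
Q_total = 15.4 + 13.7 + 12.9
Q_total = 42.0 kW

42.0


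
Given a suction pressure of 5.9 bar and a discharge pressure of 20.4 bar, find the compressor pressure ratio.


PR = P_high / P_low
PR = 20.4 / 5.9
PR = 3.458

3.458


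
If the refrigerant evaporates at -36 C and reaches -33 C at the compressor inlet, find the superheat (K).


Superheat = T_suction - T_evap
Superheat = -33 - (-36)
Superheat = 3 K

3


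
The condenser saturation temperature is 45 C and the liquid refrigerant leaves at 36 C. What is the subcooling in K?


Subcooling = T_cond - T_liquid
Subcooling = 45 - 36
Subcooling = 9 K

9


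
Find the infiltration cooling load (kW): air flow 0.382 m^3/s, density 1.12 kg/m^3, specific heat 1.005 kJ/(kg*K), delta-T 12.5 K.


Q = V_dot * rho * cp * dT
Q = 0.382 * 1.12 * 1.005 * 12.5
Q = 5.375 kW

5.375


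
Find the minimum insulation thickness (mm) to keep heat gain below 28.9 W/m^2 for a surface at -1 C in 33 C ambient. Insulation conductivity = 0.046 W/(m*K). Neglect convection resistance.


dT = 33 - (-1) = 34 K
thickness = k * dT / q_max * 1000
thickness = 0.046 * 34 / 28.9 * 1000
thickness = 54.1 mm

54.1


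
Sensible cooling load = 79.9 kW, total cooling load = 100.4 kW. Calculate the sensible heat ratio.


SHR = Q_sensible / Q_total
SHR = 79.9 / 100.4
SHR = 0.796

0.796


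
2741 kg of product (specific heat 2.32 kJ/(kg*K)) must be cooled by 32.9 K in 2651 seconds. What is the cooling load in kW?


Q = m * cp * dT / t
Q = 2741 * 2.32 * 32.9 / 2651
Q = 78.919 kW

78.919


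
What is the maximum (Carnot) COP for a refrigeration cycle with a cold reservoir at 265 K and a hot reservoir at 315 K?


dT = 315 - 265 = 50 K
COP_carnot = T_cold / dT = 265 / 50
COP_carnot = 5.3

5.3


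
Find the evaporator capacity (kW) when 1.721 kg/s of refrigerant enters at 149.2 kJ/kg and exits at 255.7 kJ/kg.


dh = 255.7 - 149.2 = 106.5 kJ/kg
Q_evap = m_dot * dh = 1.721 * 106.5
Q_evap = 183.29 kW

183.29


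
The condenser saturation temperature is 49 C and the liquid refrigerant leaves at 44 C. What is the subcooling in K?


Subcooling = T_cond - T_liquid
Subcooling = 49 - 44
Subcooling = 5 K

5


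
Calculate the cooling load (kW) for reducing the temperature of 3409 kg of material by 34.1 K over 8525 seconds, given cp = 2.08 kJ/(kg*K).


Q = m * cp * dT / t
Q = 3409 * 2.08 * 34.1 / 8525
Q = 28.363 kW

28.363


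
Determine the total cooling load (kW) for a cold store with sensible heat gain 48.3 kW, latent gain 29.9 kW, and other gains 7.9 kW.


Q_total = Q_s + Q_l + Q_misc
Q_total = 48.3 + 29.9 + 7.9
Q_total = 86.1 kW

86.1


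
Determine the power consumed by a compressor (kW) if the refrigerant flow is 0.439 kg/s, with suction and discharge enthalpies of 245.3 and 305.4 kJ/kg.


dh = 305.4 - 245.3 = 60.1 kJ/kg
W = m_dot * dh = 0.439 * 60.1 = 26.38 kW

26.38


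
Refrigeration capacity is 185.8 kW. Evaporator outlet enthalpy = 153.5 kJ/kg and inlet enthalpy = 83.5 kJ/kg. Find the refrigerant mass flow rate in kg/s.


dh = 153.5 - 83.5 = 70.0 kJ/kg
m_dot = Q / dh = 185.8 / 70.0 = 2.6543 kg/s

2.6543


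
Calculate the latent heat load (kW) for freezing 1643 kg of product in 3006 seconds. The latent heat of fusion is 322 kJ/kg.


Q_lat = m * h_fg / t
Q_lat = 1643 * 322 / 3006
Q_lat = 176.0 kW

176.0


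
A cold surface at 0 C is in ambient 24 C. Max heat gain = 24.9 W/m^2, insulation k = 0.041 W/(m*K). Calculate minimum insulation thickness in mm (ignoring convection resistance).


dT = 24 - (0) = 24 K
thickness = k * dT / q_max * 1000
thickness = 0.041 * 24 / 24.9 * 1000
thickness = 39.5 mm

39.5


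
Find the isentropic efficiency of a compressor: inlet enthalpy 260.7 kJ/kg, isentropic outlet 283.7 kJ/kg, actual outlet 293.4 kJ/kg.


dh_ideal = 283.7 - 260.7 = 23.0 kJ/kg
dh_actual = 293.4 - 260.7 = 32.7 kJ/kg
eta_s = dh_ideal / dh_actual = 23.0 / 32.7
eta_s = 0.7034

0.7034


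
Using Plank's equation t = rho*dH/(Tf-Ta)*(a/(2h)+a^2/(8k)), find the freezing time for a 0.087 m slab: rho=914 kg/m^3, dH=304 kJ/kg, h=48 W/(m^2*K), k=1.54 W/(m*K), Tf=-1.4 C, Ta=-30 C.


dT = -1.4 - (-30) = 28.6 K
term1 = a/(2h) = 0.087/(2*48) = 0.00090625
term2 = a^2/(8k) = 0.087^2/(8*1.54) = 0.0006143668831
t = rho*dH*1000/dT * (term1 + term2)
t = 914*304*1000/28.6 * (0.00090625 + 0.0006143668831)
t = 14773 s

14773


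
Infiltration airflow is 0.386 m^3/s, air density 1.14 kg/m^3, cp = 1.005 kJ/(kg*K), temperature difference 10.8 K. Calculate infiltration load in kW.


Q = V_dot * rho * cp * dT
Q = 0.386 * 1.14 * 1.005 * 10.8
Q = 4.776 kW

4.776


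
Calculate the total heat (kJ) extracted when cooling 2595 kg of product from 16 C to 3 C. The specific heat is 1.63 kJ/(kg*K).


dT = 16 - (3) = 13 K
Q = m * cp * dT = 2595 * 1.63 * 13
Q = 54988 kJ

54988


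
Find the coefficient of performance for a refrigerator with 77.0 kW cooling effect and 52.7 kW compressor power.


COP = Q_evap / W
COP = 77.0 / 52.7
COP = 1.461

1.461


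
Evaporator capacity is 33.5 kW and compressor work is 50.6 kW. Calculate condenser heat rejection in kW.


Q_cond = Q_evap + W
Q_cond = 33.5 + 50.6
Q_cond = 84.1 kW

84.1


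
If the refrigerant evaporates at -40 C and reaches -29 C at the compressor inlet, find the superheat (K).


Superheat = T_suction - T_evap
Superheat = -29 - (-40)
Superheat = 11 K

11


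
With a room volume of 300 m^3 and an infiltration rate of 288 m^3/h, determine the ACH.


ACH = flow / volume
ACH = 288 / 300
ACH = 0.96

0.96


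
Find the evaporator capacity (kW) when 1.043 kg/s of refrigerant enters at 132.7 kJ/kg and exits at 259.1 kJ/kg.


dh = 259.1 - 132.7 = 126.4 kJ/kg
Q_evap = m_dot * dh = 1.043 * 126.4
Q_evap = 131.84 kW

131.84


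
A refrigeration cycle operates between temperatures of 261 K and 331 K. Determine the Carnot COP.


dT = 331 - 261 = 70 K
COP_carnot = T_cold / dT = 261 / 70
COP_carnot = 3.729

3.729


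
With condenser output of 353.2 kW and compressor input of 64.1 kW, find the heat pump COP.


COP_hp = Q_cond / W
COP_hp = 353.2 / 64.1
COP_hp = 5.51

5.51


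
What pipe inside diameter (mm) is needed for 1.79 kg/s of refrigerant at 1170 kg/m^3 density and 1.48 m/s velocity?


A = m_dot / (rho * v) = 1.79 / (1170 * 1.48) = 0.001033726034 m^2
d = sqrt(4*A/pi) * 1000
d = 36.3 mm

36.3


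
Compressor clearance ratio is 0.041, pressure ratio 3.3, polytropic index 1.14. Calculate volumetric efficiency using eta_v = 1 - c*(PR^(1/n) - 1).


PR^(1/n) = 3.3^(1/1.14) = 2.84994704
eta_v = 1 - 0.041 * (2.84994704 - 1)
eta_v = 0.9242

0.9242


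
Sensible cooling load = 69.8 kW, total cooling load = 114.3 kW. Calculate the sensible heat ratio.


SHR = Q_sensible / Q_total
SHR = 69.8 / 114.3
SHR = 0.611

0.611


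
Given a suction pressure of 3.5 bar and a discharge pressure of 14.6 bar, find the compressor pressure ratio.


PR = P_high / P_low
PR = 14.6 / 3.5
PR = 4.171

4.171


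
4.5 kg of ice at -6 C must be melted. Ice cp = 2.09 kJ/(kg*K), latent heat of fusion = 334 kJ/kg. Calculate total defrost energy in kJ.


Sensible heat = cp * dT = 2.09 * 6 = 12.54 kJ/kg
Total per kg = 12.54 + 334 = 346.54 kJ/kg
Q = m * total = 4.5 * 346.54
Q = 1559.4 kJ

1559.4


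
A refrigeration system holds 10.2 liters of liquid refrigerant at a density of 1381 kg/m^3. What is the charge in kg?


Charge = V * rho / 1000
Charge = 10.2 * 1381 / 1000
Charge = 14.09 kg

14.09


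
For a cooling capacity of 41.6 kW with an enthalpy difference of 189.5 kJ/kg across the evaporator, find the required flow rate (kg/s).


m_dot = Q / dh
m_dot = 41.6 / 189.5
m_dot = 0.2195 kg/s

0.2195


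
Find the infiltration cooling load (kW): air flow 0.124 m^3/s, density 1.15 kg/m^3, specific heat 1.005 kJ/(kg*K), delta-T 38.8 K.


Q = V_dot * rho * cp * dT
Q = 0.124 * 1.15 * 1.005 * 38.8
Q = 5.561 kW

5.561


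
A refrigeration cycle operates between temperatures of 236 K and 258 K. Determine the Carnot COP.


dT = 258 - 236 = 22 K
COP_carnot = T_cold / dT = 236 / 22
COP_carnot = 10.727

10.727


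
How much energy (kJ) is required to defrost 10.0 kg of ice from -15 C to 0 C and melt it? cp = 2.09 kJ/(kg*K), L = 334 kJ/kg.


Sensible heat = cp * dT = 2.09 * 15 = 31.35 kJ/kg
Total per kg = 31.35 + 334 = 365.35 kJ/kg
Q = m * total = 10.0 * 365.35
Q = 3653.5 kJ

3653.5


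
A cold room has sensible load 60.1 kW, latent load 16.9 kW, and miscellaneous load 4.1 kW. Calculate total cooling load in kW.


Q_total = Q_s + Q_l + Q_misc
Q_total = 60.1 + 16.9 + 4.1
Q_total = 81.1 kW

81.1


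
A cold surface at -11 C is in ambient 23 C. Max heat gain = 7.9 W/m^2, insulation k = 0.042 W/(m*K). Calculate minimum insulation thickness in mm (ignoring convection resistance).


dT = 23 - (-11) = 34 K
thickness = k * dT / q_max * 1000
thickness = 0.042 * 34 / 7.9 * 1000
thickness = 180.8 mm

180.8


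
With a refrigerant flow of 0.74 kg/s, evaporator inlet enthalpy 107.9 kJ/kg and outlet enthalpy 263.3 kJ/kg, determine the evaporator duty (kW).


dh = 263.3 - 107.9 = 155.4 kJ/kg
Q_evap = m_dot * dh = 0.74 * 155.4
Q_evap = 115.0 kW

115.0


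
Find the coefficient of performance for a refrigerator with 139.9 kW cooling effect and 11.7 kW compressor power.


COP = Q_evap / W
COP = 139.9 / 11.7
COP = 11.957

11.957


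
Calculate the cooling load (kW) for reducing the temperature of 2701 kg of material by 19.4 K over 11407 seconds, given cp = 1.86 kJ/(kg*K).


Q = m * cp * dT / t
Q = 2701 * 1.86 * 19.4 / 11407
Q = 8.544 kW

8.544


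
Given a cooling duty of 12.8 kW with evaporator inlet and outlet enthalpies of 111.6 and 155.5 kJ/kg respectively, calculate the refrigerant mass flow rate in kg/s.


dh = 155.5 - 111.6 = 43.9 kJ/kg
m_dot = Q / dh = 12.8 / 43.9 = 0.2916 kg/s

0.2916


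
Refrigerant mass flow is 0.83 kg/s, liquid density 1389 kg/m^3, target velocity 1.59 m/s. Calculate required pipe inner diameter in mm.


A = m_dot / (rho * v) = 0.83 / (1389 * 1.59) = 0.0003758189911 m^2
d = sqrt(4*A/pi) * 1000
d = 21.9 mm

21.9


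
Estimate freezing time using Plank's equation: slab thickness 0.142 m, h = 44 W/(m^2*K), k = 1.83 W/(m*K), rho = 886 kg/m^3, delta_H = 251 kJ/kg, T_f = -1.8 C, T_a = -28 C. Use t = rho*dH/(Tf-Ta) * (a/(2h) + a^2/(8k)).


dT = -1.8 - (-28) = 26.2 K
term1 = a/(2h) = 0.142/(2*44) = 0.001613636364
term2 = a^2/(8k) = 0.142^2/(8*1.83) = 0.001377322404
t = rho*dH*1000/dT * (term1 + term2)
t = 886*251*1000/26.2 * (0.001613636364 + 0.001377322404)
t = 25387 s

25387


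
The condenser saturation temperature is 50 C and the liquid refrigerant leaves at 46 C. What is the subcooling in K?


Subcooling = T_cond - T_liquid
Subcooling = 50 - 46
Subcooling = 4 K

4


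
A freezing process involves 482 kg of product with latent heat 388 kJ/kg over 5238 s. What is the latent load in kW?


Q_lat = m * h_fg / t
Q_lat = 482 * 388 / 5238
Q_lat = 35.7 kW

35.7


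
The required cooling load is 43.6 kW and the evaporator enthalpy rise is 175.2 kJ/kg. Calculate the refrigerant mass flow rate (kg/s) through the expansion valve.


m_dot = Q / dh
m_dot = 43.6 / 175.2
m_dot = 0.2489 kg/s

0.2489


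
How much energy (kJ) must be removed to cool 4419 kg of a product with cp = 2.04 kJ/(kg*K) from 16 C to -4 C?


dT = 16 - (-4) = 20 K
Q = m * cp * dT = 4419 * 2.04 * 20
Q = 180295 kJ

180295


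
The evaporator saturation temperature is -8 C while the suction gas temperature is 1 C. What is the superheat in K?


Superheat = T_suction - T_evap
Superheat = 1 - (-8)
Superheat = 9 K

9


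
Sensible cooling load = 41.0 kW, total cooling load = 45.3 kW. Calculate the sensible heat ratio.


SHR = Q_sensible / Q_total
SHR = 41.0 / 45.3
SHR = 0.905

0.905


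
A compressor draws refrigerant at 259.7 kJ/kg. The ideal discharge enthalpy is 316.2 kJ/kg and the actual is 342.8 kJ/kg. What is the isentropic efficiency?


dh_ideal = 316.2 - 259.7 = 56.5 kJ/kg
dh_actual = 342.8 - 259.7 = 83.1 kJ/kg
eta_s = dh_ideal / dh_actual = 56.5 / 83.1
eta_s = 0.6799

0.6799


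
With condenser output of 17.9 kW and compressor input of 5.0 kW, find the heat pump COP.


COP_hp = Q_cond / W
COP_hp = 17.9 / 5.0
COP_hp = 3.58

3.58


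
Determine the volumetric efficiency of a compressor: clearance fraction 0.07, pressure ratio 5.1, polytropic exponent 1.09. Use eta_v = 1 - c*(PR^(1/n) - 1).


PR^(1/n) = 5.1^(1/1.09) = 4.45807069
eta_v = 1 - 0.07 * (4.45807069 - 1)
eta_v = 0.7579

0.7579


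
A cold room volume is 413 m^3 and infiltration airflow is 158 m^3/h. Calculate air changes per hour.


ACH = flow / volume
ACH = 158 / 413
ACH = 0.383

0.383


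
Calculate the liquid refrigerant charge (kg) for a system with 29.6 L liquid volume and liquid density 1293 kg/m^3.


Charge = V * rho / 1000
Charge = 29.6 * 1293 / 1000
Charge = 38.27 kg

38.27


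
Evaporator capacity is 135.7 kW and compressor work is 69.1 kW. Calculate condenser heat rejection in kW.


Q_cond = Q_evap + W
Q_cond = 135.7 + 69.1
Q_cond = 204.8 kW

204.8


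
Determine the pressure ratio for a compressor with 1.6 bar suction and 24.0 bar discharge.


PR = P_high / P_low
PR = 24.0 / 1.6
PR = 15.0

15.0


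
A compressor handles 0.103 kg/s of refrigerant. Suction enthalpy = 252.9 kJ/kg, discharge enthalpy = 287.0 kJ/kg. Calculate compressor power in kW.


dh = 287.0 - 252.9 = 34.1 kJ/kg
W = m_dot * dh = 0.103 * 34.1 = 3.51 kW

3.51


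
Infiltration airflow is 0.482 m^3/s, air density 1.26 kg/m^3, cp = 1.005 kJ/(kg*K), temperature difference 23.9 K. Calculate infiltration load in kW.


Q = V_dot * rho * cp * dT
Q = 0.482 * 1.26 * 1.005 * 23.9
Q = 14.588 kW

14.588


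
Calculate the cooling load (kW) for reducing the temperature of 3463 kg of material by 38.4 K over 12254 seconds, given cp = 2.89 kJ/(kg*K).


Q = m * cp * dT / t
Q = 3463 * 2.89 * 38.4 / 12254
Q = 31.362 kW

31.362


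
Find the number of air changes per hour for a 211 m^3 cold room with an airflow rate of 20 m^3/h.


ACH = flow / volume
ACH = 20 / 211
ACH = 0.095

0.095


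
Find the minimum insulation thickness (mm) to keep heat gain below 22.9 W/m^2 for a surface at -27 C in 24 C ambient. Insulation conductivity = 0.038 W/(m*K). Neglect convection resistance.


dT = 24 - (-27) = 51 K
thickness = k * dT / q_max * 1000
thickness = 0.038 * 51 / 22.9 * 1000
thickness = 84.6 mm

84.6


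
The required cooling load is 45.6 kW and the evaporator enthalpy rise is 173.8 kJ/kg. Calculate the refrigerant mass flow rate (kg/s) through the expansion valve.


m_dot = Q / dh
m_dot = 45.6 / 173.8
m_dot = 0.2624 kg/s

0.2624


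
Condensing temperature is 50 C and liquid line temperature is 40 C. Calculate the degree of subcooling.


Subcooling = T_cond - T_liquid
Subcooling = 50 - 40
Subcooling = 10 K

10


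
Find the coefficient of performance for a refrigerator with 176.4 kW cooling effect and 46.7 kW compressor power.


COP = Q_evap / W
COP = 176.4 / 46.7
COP = 3.777

3.777


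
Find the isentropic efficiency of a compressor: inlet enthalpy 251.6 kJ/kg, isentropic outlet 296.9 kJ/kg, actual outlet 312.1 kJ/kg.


dh_ideal = 296.9 - 251.6 = 45.3 kJ/kg
dh_actual = 312.1 - 251.6 = 60.5 kJ/kg
eta_s = dh_ideal / dh_actual = 45.3 / 60.5
eta_s = 0.7488

0.7488


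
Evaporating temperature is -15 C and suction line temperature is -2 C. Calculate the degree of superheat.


Superheat = T_suction - T_evap
Superheat = -2 - (-15)
Superheat = 13 K

13


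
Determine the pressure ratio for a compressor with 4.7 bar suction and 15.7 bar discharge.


PR = P_high / P_low
PR = 15.7 / 4.7
PR = 3.34

3.34


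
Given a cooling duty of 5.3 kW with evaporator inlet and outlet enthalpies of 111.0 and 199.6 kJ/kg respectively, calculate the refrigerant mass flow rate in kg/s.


dh = 199.6 - 111.0 = 88.6 kJ/kg
m_dot = Q / dh = 5.3 / 88.6 = 0.0598 kg/s

0.0598


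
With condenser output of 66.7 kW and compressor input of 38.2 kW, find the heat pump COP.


COP_hp = Q_cond / W
COP_hp = 66.7 / 38.2
COP_hp = 1.746

1.746


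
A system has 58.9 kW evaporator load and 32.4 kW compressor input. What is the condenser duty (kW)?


Q_cond = Q_evap + W
Q_cond = 58.9 + 32.4
Q_cond = 91.3 kW

91.3


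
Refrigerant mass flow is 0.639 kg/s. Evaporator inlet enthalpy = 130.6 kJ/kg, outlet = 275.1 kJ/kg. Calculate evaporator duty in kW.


dh = 275.1 - 130.6 = 144.5 kJ/kg
Q_evap = m_dot * dh = 0.639 * 144.5
Q_evap = 92.34 kW

92.34


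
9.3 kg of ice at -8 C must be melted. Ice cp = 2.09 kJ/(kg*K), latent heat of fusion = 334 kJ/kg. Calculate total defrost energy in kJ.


Sensible heat = cp * dT = 2.09 * 8 = 16.72 kJ/kg
Total per kg = 16.72 + 334 = 350.72 kJ/kg
Q = m * total = 9.3 * 350.72
Q = 3261.7 kJ

3261.7


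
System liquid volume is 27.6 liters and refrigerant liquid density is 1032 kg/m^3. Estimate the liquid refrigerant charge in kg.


Charge = V * rho / 1000
Charge = 27.6 * 1032 / 1000
Charge = 28.48 kg

28.48


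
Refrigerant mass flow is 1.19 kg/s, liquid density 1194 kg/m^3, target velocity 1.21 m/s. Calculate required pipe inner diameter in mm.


A = m_dot / (rho * v) = 1.19 / (1194 * 1.21) = 0.0008236776167 m^2
d = sqrt(4*A/pi) * 1000
d = 32.4 mm

32.4


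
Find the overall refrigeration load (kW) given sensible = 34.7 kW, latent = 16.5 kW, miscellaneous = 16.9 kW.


Q_total = Q_s + Q_l + Q_misc
Q_total = 34.7 + 16.5 + 16.9
Q_total = 68.1 kW

68.1


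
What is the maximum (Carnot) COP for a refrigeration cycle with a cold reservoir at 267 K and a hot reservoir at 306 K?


dT = 306 - 267 = 39 K
COP_carnot = T_cold / dT = 267 / 39
COP_carnot = 6.846

6.846


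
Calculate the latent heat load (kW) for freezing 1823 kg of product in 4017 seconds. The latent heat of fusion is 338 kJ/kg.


Q_lat = m * h_fg / t
Q_lat = 1823 * 338 / 4017
Q_lat = 153.39 kW

153.39


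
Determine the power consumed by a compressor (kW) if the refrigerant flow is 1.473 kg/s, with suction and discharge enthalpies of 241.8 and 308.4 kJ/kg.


dh = 308.4 - 241.8 = 66.6 kJ/kg
W = m_dot * dh = 1.473 * 66.6 = 98.1 kW

98.1


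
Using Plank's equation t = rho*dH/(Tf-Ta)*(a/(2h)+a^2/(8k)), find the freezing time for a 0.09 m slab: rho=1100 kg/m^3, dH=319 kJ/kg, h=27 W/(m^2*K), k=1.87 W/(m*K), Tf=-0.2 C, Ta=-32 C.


dT = -0.2 - (-32) = 31.8 K
term1 = a/(2h) = 0.09/(2*27) = 0.001666666667
term2 = a^2/(8k) = 0.09^2/(8*1.87) = 0.0005414438503
t = rho*dH*1000/dT * (term1 + term2)
t = 1100*319*1000/31.8 * (0.001666666667 + 0.0005414438503)
t = 24366 s

24366


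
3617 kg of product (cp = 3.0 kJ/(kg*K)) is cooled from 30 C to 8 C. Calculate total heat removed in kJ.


dT = 30 - (8) = 22 K
Q = m * cp * dT = 3617 * 3.0 * 22
Q = 238722 kJ

238722


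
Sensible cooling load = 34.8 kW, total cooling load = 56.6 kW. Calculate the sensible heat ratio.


SHR = Q_sensible / Q_total
SHR = 34.8 / 56.6
SHR = 0.615

0.615


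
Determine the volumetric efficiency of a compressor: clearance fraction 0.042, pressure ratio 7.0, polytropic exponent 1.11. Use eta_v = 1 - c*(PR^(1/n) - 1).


PR^(1/n) = 7.0^(1/1.11) = 5.77230919
eta_v = 1 - 0.042 * (5.77230919 - 1)
eta_v = 0.7996

0.7996


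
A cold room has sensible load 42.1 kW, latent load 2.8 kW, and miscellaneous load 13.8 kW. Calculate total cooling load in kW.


Q_total = Q_s + Q_l + Q_misc
Q_total = 42.1 + 2.8 + 13.8
Q_total = 58.7 kW

58.7


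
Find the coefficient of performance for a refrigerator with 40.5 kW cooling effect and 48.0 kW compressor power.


COP = Q_evap / W
COP = 40.5 / 48.0
COP = 0.844

0.844


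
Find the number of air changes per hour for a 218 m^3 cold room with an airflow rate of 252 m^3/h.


ACH = flow / volume
ACH = 252 / 218
ACH = 1.156

1.156


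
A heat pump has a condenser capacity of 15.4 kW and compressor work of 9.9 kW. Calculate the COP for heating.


COP_hp = Q_cond / W
COP_hp = 15.4 / 9.9
COP_hp = 1.556

1.556


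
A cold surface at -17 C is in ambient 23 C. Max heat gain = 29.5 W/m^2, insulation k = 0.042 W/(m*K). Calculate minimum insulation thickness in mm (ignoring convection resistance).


dT = 23 - (-17) = 40 K
thickness = k * dT / q_max * 1000
thickness = 0.042 * 40 / 29.5 * 1000
thickness = 56.9 mm

56.9


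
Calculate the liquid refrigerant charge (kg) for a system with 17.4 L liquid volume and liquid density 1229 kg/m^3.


Charge = V * rho / 1000
Charge = 17.4 * 1229 / 1000
Charge = 21.38 kg

21.38


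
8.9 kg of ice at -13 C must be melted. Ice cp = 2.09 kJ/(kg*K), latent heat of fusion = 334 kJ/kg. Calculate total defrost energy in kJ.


Sensible heat = cp * dT = 2.09 * 13 = 27.17 kJ/kg
Total per kg = 27.17 + 334 = 361.17 kJ/kg
Q = m * total = 8.9 * 361.17
Q = 3214.4 kJ

3214.4


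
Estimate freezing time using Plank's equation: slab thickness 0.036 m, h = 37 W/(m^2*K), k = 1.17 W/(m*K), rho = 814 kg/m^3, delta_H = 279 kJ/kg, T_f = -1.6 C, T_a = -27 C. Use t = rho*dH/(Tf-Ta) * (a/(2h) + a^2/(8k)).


dT = -1.6 - (-27) = 25.4 K
term1 = a/(2h) = 0.036/(2*37) = 0.0004864864865
term2 = a^2/(8k) = 0.036^2/(8*1.17) = 0.0001384615385
t = rho*dH*1000/dT * (term1 + term2)
t = 814*279*1000/25.4 * (0.0004864864865 + 0.0001384615385)
t = 5588 s

5588


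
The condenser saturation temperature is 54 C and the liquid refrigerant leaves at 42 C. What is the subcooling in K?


Subcooling = T_cond - T_liquid
Subcooling = 54 - 42
Subcooling = 12 K

12


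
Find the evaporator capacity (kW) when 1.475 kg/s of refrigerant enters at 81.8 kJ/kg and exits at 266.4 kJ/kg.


dh = 266.4 - 81.8 = 184.6 kJ/kg
Q_evap = m_dot * dh = 1.475 * 184.6
Q_evap = 272.29 kW

272.29


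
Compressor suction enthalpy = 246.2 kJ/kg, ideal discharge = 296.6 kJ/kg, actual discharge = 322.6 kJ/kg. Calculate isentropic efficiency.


dh_ideal = 296.6 - 246.2 = 50.4 kJ/kg
dh_actual = 322.6 - 246.2 = 76.4 kJ/kg
eta_s = dh_ideal / dh_actual = 50.4 / 76.4
eta_s = 0.6597

0.6597


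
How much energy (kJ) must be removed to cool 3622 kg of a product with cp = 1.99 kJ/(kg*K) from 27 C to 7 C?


dT = 27 - (7) = 20 K
Q = m * cp * dT = 3622 * 1.99 * 20
Q = 144156 kJ

144156


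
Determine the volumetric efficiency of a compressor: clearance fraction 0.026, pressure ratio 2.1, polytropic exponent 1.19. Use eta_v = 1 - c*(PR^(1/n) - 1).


PR^(1/n) = 2.1^(1/1.19) = 1.86540234
eta_v = 1 - 0.026 * (1.86540234 - 1)
eta_v = 0.9775

0.9775


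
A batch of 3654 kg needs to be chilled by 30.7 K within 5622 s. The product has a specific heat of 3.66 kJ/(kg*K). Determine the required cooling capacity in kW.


Q = m * cp * dT / t
Q = 3654 * 3.66 * 30.7 / 5622
Q = 73.029 kW

73.029


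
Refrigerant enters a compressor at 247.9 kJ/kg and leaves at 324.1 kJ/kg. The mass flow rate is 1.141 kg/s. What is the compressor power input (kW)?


dh = 324.1 - 247.9 = 76.2 kJ/kg
W = m_dot * dh = 1.141 * 76.2 = 86.94 kW

86.94


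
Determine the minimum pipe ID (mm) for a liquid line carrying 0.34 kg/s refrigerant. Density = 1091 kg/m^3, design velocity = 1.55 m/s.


A = m_dot / (rho * v) = 0.34 / (1091 * 1.55) = 0.0002010585139 m^2
d = sqrt(4*A/pi) * 1000
d = 16.0 mm

16.0


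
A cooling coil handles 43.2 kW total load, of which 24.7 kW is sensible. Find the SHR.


SHR = Q_sensible / Q_total
SHR = 24.7 / 43.2
SHR = 0.572

0.572


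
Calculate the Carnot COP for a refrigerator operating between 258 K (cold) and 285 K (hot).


dT = 285 - 258 = 27 K
COP_carnot = T_cold / dT = 258 / 27
COP_carnot = 9.556

9.556


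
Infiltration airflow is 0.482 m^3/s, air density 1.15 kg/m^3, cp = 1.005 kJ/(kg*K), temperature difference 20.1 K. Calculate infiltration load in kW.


Q = V_dot * rho * cp * dT
Q = 0.482 * 1.15 * 1.005 * 20.1
Q = 11.197 kW

11.197


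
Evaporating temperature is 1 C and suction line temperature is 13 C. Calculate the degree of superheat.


Superheat = T_suction - T_evap
Superheat = 13 - (1)
Superheat = 12 K

12


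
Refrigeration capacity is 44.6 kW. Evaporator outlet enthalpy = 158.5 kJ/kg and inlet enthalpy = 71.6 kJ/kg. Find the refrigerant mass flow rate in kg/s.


dh = 158.5 - 71.6 = 86.9 kJ/kg
m_dot = Q / dh = 44.6 / 86.9 = 0.5132 kg/s

0.5132


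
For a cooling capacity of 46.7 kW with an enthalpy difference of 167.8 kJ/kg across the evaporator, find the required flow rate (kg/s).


m_dot = Q / dh
m_dot = 46.7 / 167.8
m_dot = 0.2783 kg/s

0.2783


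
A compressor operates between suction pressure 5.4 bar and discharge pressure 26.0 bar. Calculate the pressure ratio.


PR = P_high / P_low
PR = 26.0 / 5.4
PR = 4.815

4.815
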